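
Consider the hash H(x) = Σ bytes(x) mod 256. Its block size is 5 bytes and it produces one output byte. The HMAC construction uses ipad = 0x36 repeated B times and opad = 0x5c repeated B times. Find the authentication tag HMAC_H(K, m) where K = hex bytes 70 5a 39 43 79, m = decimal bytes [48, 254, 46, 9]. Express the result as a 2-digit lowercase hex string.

Key hex bytes 70 5a 39 43 79 is exactly B = 5 bytes: K' = 70 5a 39 43 79.
K' ⊕ ipad = 46 6c 0f 75 4f.  K' ⊕ opad = 2c 06 65 1f 25.
Inner input = (K'⊕ipad) ∥ m = 46 6c 0f 75 4f ∥ 30 fe 2e 09.
Inner hash: sum = 70+108+15+117+79+48+254+46+9 = 746; mod 256 = 234 → ea.
Outer input = (K'⊕opad) ∥ inner = 2c 06 65 1f 25 ∥ ea.
Outer hash (tag): sum = 44+6+101+31+37+234 = 453; mod 256 = 197 → c5.

c5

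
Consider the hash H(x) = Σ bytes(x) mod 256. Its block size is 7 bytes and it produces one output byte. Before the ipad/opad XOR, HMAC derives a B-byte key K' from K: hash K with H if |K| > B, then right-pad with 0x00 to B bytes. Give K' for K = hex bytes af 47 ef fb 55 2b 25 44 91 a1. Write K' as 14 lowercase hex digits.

fb000000000000

|K| = 10 > B = 7, so first hash the key.
H(K): sum = 175+71+239+251+85+43+37+68+145+161 = 1275; mod 256 = 251 → fb.
Zero-pad H(K) = fb to 7 bytes: K' = fb 00 00 00 00 00 00.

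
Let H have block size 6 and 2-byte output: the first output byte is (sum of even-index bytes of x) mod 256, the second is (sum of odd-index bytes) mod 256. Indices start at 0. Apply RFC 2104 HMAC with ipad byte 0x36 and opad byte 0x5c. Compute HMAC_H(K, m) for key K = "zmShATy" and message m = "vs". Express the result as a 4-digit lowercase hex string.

Key "zmShATy" = 7a 6d 53 68 41 54 79 is 7 bytes > B = 6, so hash it first: H(key) = 87 29, then zero-pad to 6 bytes: K' = 87 29 00 00 00 00.
K' ⊕ ipad = b1 1f 36 36 36 36.  K' ⊕ opad = db 75 5c 5c 5c 5c.
Inner input = (K'⊕ipad) ∥ m = b1 1f 36 36 36 36 ∥ 76 73.
Inner hash: even-index sum = 403 mod 256 = 147; odd-index sum = 254 mod 256 = 254 → 93 fe.
Outer input = (K'⊕opad) ∥ inner = db 75 5c 5c 5c 5c ∥ 93 fe.
Outer hash (tag): even-index sum = 550 mod 256 = 38; odd-index sum = 555 mod 256 = 43 → 26 2b.

262b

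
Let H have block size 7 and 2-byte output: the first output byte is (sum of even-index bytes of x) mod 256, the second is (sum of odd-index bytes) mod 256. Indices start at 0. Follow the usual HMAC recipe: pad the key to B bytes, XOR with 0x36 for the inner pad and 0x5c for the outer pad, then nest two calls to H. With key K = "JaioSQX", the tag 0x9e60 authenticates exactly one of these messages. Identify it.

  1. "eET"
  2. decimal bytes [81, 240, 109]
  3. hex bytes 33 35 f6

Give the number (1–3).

Key "JaioSQX" = 4a 61 69 6f 53 51 58 is exactly B = 7 bytes: K' = 4a 61 69 6f 53 51 58.
K' ⊕ ipad = 7c 57 5f 59 65 67 6e; K' ⊕ opad = 16 3d 35 33 0f 0d 04.
m1: inner = H(7c 57 5f 59 65 67 6e 65 45 54) = f3 d0; tag = H(16 3d 35 33 0f 0d 04 f3 d0) = 2e70
m2: inner = H(7c 57 5f 59 65 67 6e 51 f0 6d) = 9e d5; tag = H(16 3d 35 33 0f 0d 04 9e d5) = 331b
m3: inner = H(7c 57 5f 59 65 67 6e 33 35 f6) = e3 40; tag = H(16 3d 35 33 0f 0d 04 e3 40) = 9e60 ← matches

3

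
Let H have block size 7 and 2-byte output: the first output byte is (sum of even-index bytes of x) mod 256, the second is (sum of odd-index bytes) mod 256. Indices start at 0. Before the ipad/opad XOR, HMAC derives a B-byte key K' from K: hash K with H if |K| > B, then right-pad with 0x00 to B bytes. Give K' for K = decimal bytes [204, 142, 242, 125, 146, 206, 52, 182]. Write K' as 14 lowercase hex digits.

848f0000000000

|K| = 8 > B = 7, so first hash the key.
H(K): even-index sum = 644 mod 256 = 132; odd-index sum = 655 mod 256 = 143 → 84 8f.
Zero-pad H(K) = 84 8f to 7 bytes: K' = 84 8f 00 00 00 00 00.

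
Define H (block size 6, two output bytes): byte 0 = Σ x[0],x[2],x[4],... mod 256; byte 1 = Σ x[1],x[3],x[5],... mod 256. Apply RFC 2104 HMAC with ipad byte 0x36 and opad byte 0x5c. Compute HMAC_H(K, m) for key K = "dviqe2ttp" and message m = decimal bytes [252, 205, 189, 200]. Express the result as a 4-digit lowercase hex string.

Key "dviqe2ttp" = 64 76 69 71 65 32 74 74 70 is 9 bytes > B = 6, so hash it first: H(key) = 16 8d, then zero-pad to 6 bytes: K' = 16 8d 00 00 00 00.
K' ⊕ ipad = 20 bb 36 36 36 36.  K' ⊕ opad = 4a d1 5c 5c 5c 5c.
Inner input = (K'⊕ipad) ∥ m = 20 bb 36 36 36 36 ∥ fc cd bd c8.
Inner hash: even-index sum = 581 mod 256 = 69; odd-index sum = 700 mod 256 = 188 → 45 bc.
Outer input = (K'⊕opad) ∥ inner = 4a d1 5c 5c 5c 5c ∥ 45 bc.
Outer hash (tag): even-index sum = 327 mod 256 = 71; odd-index sum = 581 mod 256 = 69 → 47 45.

4745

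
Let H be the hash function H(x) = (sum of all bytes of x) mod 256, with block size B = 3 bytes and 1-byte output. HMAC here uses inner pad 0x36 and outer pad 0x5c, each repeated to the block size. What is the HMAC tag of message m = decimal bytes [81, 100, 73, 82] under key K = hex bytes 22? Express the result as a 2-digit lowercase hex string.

06

Key hex bytes 22 is 1 byte ≤ B = 3; zero-pad to 3 bytes: K' = 22 00 00.
K' ⊕ ipad = 14 36 36.  K' ⊕ opad = 7e 5c 5c.
Inner input = (K'⊕ipad) ∥ m = 14 36 36 ∥ 51 64 49 52.
Inner hash: sum = 20+54+54+81+100+73+82 = 464; mod 256 = 208 → d0.
Outer input = (K'⊕opad) ∥ inner = 7e 5c 5c ∥ d0.
Outer hash (tag): sum = 126+92+92+208 = 518; mod 256 = 6 → 06.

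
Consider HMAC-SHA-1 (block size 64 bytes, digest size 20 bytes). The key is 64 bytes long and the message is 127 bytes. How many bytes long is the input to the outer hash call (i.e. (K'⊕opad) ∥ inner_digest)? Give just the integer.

84

Key is 64 ≤ 64 bytes, zero-padded: |K'| = 64.
Outer input = (K'⊕opad) ∥ H(inner) → 64 + 20 = 84 bytes.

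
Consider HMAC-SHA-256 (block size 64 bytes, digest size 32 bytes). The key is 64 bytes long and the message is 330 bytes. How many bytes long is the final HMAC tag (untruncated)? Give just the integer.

32

The tag is one SHA-256 digest: 32 bytes.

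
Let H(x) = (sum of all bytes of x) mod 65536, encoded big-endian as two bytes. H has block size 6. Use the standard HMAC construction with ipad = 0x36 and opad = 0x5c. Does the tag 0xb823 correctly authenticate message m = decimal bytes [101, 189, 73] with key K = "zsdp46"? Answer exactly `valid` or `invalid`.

invalid

Key "zsdp46" = 7a 73 64 70 34 36 is exactly B = 6 bytes: K' = 7a 73 64 70 34 36.
K' ⊕ ipad = 4c 45 52 46 02 00; K' ⊕ opad = 26 2f 38 2c 68 6a.
Inner hash: sum = 76+69+82+70+2+0+101+189+73 = 662 → 02 96.
Outer hash (recomputed tag): sum = 38+47+56+44+104+106+2+150 = 547 → 02 23.
Recomputed tag = 0223; claimed = b823 → mismatch.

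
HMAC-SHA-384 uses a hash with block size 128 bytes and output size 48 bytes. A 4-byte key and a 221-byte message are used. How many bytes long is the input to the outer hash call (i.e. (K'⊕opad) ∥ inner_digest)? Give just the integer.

176

Key is 4 ≤ 128 bytes, zero-padded: |K'| = 128.
Outer input = (K'⊕opad) ∥ H(inner) → 128 + 48 = 176 bytes.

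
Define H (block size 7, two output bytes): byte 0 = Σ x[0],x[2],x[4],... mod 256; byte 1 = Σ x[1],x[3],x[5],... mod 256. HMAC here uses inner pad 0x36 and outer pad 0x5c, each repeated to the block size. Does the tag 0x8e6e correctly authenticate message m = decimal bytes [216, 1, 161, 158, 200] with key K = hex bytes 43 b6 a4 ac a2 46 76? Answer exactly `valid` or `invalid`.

Key hex bytes 43 b6 a4 ac a2 46 76 is exactly B = 7 bytes: K' = 43 b6 a4 ac a2 46 76.
K' ⊕ ipad = 75 80 92 9a 94 70 40; K' ⊕ opad = 1f ea f8 f0 fe 1a 2a.
Inner hash: even-index sum = 634 mod 256 = 122; odd-index sum = 971 mod 256 = 203 → 7a cb.
Outer hash (recomputed tag): even-index sum = 778 mod 256 = 10; odd-index sum = 622 mod 256 = 110 → 0a 6e.
Recomputed tag = 0a6e; claimed = 8e6e → mismatch.

invalid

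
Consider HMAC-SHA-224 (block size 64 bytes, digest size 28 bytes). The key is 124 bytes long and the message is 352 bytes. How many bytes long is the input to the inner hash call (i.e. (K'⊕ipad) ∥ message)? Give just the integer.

416

Key is 124 > 64 bytes, so it is hashed to 28 bytes then zero-padded to 64: |K'| = 64.
Inner input = (K'⊕ipad) ∥ m → 64 + 352 = 416 bytes.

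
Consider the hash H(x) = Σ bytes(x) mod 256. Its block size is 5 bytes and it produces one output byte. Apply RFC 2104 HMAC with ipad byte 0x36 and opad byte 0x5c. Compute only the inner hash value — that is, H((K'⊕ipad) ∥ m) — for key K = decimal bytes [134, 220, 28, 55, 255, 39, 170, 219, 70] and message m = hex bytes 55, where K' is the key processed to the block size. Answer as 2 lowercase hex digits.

bd

Key decimal bytes [134, 220, 28, 55, 255, 39, 170, 219, 70] = 86 dc 1c 37 ff 27 aa db 46 is 9 bytes > B = 5, so hash it first: H(key) = a6, then zero-pad to 5 bytes: K' = a6 00 00 00 00.
K' ⊕ ipad = 90 36 36 36 36.
Inner input = 90 36 36 36 36 ∥ 55.
Inner hash: sum = 144+54+54+54+54+85 = 445; mod 256 = 189 → bd.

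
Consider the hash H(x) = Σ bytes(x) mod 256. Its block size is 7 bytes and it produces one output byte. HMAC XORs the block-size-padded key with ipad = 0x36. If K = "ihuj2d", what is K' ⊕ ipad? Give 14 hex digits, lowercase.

5f5e435c045236

Key "ihuj2d" = 69 68 75 6a 32 64 is 6 bytes ≤ B = 7; zero-pad to 7 bytes: K' = 69 68 75 6a 32 64 00.
XOR each byte with 0x36: 69⊕36=5f, 68⊕36=5e, 75⊕36=43, 6a⊕36=5c, 32⊕36=04, 64⊕36=52, 00⊕36=36.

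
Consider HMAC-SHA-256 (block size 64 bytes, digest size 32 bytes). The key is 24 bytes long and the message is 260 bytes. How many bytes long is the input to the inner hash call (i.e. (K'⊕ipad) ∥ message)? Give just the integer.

324

Key is 24 ≤ 64 bytes, zero-padded: |K'| = 64.
Inner input = (K'⊕ipad) ∥ m → 64 + 260 = 324 bytes.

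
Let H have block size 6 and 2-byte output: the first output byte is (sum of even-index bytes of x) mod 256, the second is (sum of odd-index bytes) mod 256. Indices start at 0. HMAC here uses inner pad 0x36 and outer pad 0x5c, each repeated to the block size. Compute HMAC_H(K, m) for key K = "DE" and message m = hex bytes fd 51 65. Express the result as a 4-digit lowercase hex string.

Key "DE" = 44 45 is 2 bytes ≤ B = 6; zero-pad to 6 bytes: K' = 44 45 00 00 00 00.
K' ⊕ ipad = 72 73 36 36 36 36.  K' ⊕ opad = 18 19 5c 5c 5c 5c.
Inner input = (K'⊕ipad) ∥ m = 72 73 36 36 36 36 ∥ fd 51 65.
Inner hash: even-index sum = 576 mod 256 = 64; odd-index sum = 304 mod 256 = 48 → 40 30.
Outer input = (K'⊕opad) ∥ inner = 18 19 5c 5c 5c 5c ∥ 40 30.
Outer hash (tag): even-index sum = 272 mod 256 = 16; odd-index sum = 257 mod 256 = 1 → 10 01.

1001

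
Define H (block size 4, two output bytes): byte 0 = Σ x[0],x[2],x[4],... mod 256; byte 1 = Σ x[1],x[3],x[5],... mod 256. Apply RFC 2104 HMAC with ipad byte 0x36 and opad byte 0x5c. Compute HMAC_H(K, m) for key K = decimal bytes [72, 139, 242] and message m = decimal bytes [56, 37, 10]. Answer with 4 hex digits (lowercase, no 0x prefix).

464b

Key decimal bytes [72, 139, 242] = 48 8b f2 is 3 bytes ≤ B = 4; zero-pad to 4 bytes: K' = 48 8b f2 00.
K' ⊕ ipad = 7e bd c4 36.  K' ⊕ opad = 14 d7 ae 5c.
Inner input = (K'⊕ipad) ∥ m = 7e bd c4 36 ∥ 38 25 0a.
Inner hash: even-index sum = 388 mod 256 = 132; odd-index sum = 280 mod 256 = 24 → 84 18.
Outer input = (K'⊕opad) ∥ inner = 14 d7 ae 5c ∥ 84 18.
Outer hash (tag): even-index sum = 326 mod 256 = 70; odd-index sum = 331 mod 256 = 75 → 46 4b.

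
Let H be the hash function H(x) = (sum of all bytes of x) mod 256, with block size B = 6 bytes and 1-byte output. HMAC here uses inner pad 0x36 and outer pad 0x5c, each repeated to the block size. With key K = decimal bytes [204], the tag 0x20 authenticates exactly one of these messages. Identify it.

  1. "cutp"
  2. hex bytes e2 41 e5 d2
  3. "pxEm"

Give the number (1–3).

1

Key decimal bytes [204] = cc is 1 byte ≤ B = 6; zero-pad to 6 bytes: K' = cc 00 00 00 00 00.
K' ⊕ ipad = fa 36 36 36 36 36; K' ⊕ opad = 90 5c 5c 5c 5c 5c.
m1: inner = H(fa 36 36 36 36 36 63 75 74 70) = c4; tag = H(90 5c 5c 5c 5c 5c c4) = 20 ← matches
m2: inner = H(fa 36 36 36 36 36 e2 41 e5 d2) = e2; tag = H(90 5c 5c 5c 5c 5c e2) = 3e
m3: inner = H(fa 36 36 36 36 36 70 78 45 6d) = a2; tag = H(90 5c 5c 5c 5c 5c a2) = fe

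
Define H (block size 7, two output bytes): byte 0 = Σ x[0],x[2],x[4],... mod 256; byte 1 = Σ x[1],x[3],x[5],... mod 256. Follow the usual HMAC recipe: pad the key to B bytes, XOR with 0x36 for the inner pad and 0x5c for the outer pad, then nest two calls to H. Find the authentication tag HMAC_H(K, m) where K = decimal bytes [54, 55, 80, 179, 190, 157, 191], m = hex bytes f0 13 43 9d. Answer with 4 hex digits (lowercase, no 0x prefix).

9f42

Key decimal bytes [54, 55, 80, 179, 190, 157, 191] = 36 37 50 b3 be 9d bf is exactly B = 7 bytes: K' = 36 37 50 b3 be 9d bf.
K' ⊕ ipad = 00 01 66 85 88 ab 89.  K' ⊕ opad = 6a 6b 0c ef e2 c1 e3.
Inner input = (K'⊕ipad) ∥ m = 00 01 66 85 88 ab 89 ∥ f0 13 43 9d.
Inner hash: even-index sum = 551 mod 256 = 39; odd-index sum = 612 mod 256 = 100 → 27 64.
Outer input = (K'⊕opad) ∥ inner = 6a 6b 0c ef e2 c1 e3 ∥ 27 64.
Outer hash (tag): even-index sum = 671 mod 256 = 159; odd-index sum = 578 mod 256 = 66 → 9f 42.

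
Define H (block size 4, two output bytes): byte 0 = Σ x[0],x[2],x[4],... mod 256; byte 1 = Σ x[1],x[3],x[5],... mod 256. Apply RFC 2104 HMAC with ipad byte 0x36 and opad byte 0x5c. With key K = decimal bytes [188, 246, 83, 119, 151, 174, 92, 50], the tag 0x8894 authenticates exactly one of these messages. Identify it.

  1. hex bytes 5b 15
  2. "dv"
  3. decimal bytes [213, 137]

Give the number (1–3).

Key decimal bytes [188, 246, 83, 119, 151, 174, 92, 50] = bc f6 53 77 97 ae 5c 32 is 8 bytes > B = 4, so hash it first: H(key) = 02 4d, then zero-pad to 4 bytes: K' = 02 4d 00 00.
K' ⊕ ipad = 34 7b 36 36; K' ⊕ opad = 5e 11 5c 5c.
m1: inner = H(34 7b 36 36 5b 15) = c5 c6; tag = H(5e 11 5c 5c c5 c6) = 7f33
m2: inner = H(34 7b 36 36 64 76) = ce 27; tag = H(5e 11 5c 5c ce 27) = 8894 ← matches
m3: inner = H(34 7b 36 36 d5 89) = 3f 3a; tag = H(5e 11 5c 5c 3f 3a) = f9a7

2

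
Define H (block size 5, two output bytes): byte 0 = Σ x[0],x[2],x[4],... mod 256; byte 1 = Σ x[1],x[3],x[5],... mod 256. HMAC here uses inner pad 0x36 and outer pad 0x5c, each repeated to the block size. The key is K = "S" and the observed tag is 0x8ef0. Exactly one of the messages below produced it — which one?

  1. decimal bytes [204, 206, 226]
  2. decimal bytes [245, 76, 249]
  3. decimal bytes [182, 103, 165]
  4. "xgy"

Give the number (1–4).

3

Key "S" = 53 is 1 byte ≤ B = 5; zero-pad to 5 bytes: K' = 53 00 00 00 00.
K' ⊕ ipad = 65 36 36 36 36; K' ⊕ opad = 0f 5c 5c 5c 5c.
m1: inner = H(65 36 36 36 36 cc ce e2) = 9f 1a; tag = H(0f 5c 5c 5c 5c 9f 1a) = e157
m2: inner = H(65 36 36 36 36 f5 4c f9) = 1d 5a; tag = H(0f 5c 5c 5c 5c 1d 5a) = 21d5
m3: inner = H(65 36 36 36 36 b6 67 a5) = 38 c7; tag = H(0f 5c 5c 5c 5c 38 c7) = 8ef0 ← matches
m4: inner = H(65 36 36 36 36 78 67 79) = 38 5d; tag = H(0f 5c 5c 5c 5c 38 5d) = 24f0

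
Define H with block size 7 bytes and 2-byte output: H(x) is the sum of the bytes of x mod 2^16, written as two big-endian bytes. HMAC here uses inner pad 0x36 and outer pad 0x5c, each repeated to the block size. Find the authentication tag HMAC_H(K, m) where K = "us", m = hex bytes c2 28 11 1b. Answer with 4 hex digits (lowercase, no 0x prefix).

02d2

Key "us" = 75 73 is 2 bytes ≤ B = 7; zero-pad to 7 bytes: K' = 75 73 00 00 00 00 00.
K' ⊕ ipad = 43 45 36 36 36 36 36.  K' ⊕ opad = 29 2f 5c 5c 5c 5c 5c.
Inner input = (K'⊕ipad) ∥ m = 43 45 36 36 36 36 36 ∥ c2 28 11 1b.
Inner hash: sum = 67+69+54+54+54+54+54+194+40+17+27 = 684 → 02 ac.
Outer input = (K'⊕opad) ∥ inner = 29 2f 5c 5c 5c 5c 5c ∥ 02 ac.
Outer hash (tag): sum = 41+47+92+92+92+92+92+2+172 = 722 → 02 d2.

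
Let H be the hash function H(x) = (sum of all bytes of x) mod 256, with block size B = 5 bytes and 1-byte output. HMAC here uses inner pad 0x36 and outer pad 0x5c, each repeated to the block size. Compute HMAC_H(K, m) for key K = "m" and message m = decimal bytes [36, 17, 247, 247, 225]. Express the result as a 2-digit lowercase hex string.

d8

Key "m" = 6d is 1 byte ≤ B = 5; zero-pad to 5 bytes: K' = 6d 00 00 00 00.
K' ⊕ ipad = 5b 36 36 36 36.  K' ⊕ opad = 31 5c 5c 5c 5c.
Inner input = (K'⊕ipad) ∥ m = 5b 36 36 36 36 ∥ 24 11 f7 f7 e1.
Inner hash: sum = 91+54+54+54+54+36+17+247+247+225 = 1079; mod 256 = 55 → 37.
Outer input = (K'⊕opad) ∥ inner = 31 5c 5c 5c 5c ∥ 37.
Outer hash (tag): sum = 49+92+92+92+92+55 = 472; mod 256 = 216 → d8.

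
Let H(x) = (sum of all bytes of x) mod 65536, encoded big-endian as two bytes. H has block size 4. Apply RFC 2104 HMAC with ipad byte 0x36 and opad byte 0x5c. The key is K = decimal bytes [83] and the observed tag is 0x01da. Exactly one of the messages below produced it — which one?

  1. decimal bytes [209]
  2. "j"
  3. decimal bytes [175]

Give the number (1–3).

3

Key decimal bytes [83] = 53 is 1 byte ≤ B = 4; zero-pad to 4 bytes: K' = 53 00 00 00.
K' ⊕ ipad = 65 36 36 36; K' ⊕ opad = 0f 5c 5c 5c.
m1: inner = H(65 36 36 36 d1) = 01 d8; tag = H(0f 5c 5c 5c 01 d8) = 01fc
m2: inner = H(65 36 36 36 6a) = 01 71; tag = H(0f 5c 5c 5c 01 71) = 0195
m3: inner = H(65 36 36 36 af) = 01 b6; tag = H(0f 5c 5c 5c 01 b6) = 01da ← matches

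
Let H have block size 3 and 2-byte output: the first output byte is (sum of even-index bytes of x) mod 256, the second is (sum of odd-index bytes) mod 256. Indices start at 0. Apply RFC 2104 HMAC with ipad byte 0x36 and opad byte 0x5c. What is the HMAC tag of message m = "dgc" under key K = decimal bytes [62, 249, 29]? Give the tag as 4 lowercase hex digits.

Key decimal bytes [62, 249, 29] = 3e f9 1d is exactly B = 3 bytes: K' = 3e f9 1d.
K' ⊕ ipad = 08 cf 2b.  K' ⊕ opad = 62 a5 41.
Inner input = (K'⊕ipad) ∥ m = 08 cf 2b ∥ 64 67 63.
Inner hash: even-index sum = 154 mod 256 = 154; odd-index sum = 406 mod 256 = 150 → 9a 96.
Outer input = (K'⊕opad) ∥ inner = 62 a5 41 ∥ 9a 96.
Outer hash (tag): even-index sum = 313 mod 256 = 57; odd-index sum = 319 mod 256 = 63 → 39 3f.

393f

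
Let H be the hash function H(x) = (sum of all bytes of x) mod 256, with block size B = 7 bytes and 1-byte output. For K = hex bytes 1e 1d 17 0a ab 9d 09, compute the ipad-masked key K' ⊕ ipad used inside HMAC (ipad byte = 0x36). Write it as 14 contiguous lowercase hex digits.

Key hex bytes 1e 1d 17 0a ab 9d 09 is exactly B = 7 bytes: K' = 1e 1d 17 0a ab 9d 09.
XOR each byte with 0x36: 1e⊕36=28, 1d⊕36=2b, 17⊕36=21, 0a⊕36=3c, ab⊕36=9d, 9d⊕36=ab, 09⊕36=3f.

282b213c9dab3f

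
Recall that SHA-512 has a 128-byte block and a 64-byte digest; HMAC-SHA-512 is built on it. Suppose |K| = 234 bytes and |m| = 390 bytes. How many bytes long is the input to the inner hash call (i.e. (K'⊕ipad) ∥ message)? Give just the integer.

518

Key is 234 > 128 bytes, so it is hashed to 64 bytes then zero-padded to 128: |K'| = 128.
Inner input = (K'⊕ipad) ∥ m → 128 + 390 = 518 bytes.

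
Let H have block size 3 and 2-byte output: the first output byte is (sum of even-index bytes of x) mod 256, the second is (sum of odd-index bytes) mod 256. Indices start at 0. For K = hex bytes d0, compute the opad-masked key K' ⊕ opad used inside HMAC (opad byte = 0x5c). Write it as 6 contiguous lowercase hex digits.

Key hex bytes d0 is 1 byte ≤ B = 3; zero-pad to 3 bytes: K' = d0 00 00.
XOR each byte with 0x5c: d0⊕5c=8c, 00⊕5c=5c, 00⊕5c=5c.

8c5c5c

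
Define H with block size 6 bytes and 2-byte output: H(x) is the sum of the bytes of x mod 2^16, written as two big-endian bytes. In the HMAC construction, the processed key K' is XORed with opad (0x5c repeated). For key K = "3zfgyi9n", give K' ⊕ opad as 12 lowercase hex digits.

Key "3zfgyi9n" = 33 7a 66 67 79 69 39 6e is 8 bytes > B = 6, so hash it first: H(key) = 03 03, then zero-pad to 6 bytes: K' = 03 03 00 00 00 00.
XOR each byte with 0x5c: 03⊕5c=5f, 03⊕5c=5f, 00⊕5c=5c, 00⊕5c=5c, 00⊕5c=5c, 00⊕5c=5c.

5f5f5c5c5c5c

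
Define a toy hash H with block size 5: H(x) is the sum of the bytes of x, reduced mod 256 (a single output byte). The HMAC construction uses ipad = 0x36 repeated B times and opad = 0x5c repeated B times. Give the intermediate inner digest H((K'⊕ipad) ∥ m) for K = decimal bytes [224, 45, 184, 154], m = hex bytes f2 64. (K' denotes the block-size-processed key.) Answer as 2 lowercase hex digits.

b7

Key decimal bytes [224, 45, 184, 154] = e0 2d b8 9a is 4 bytes ≤ B = 5; zero-pad to 5 bytes: K' = e0 2d b8 9a 00.
K' ⊕ ipad = d6 1b 8e ac 36.
Inner input = d6 1b 8e ac 36 ∥ f2 64.
Inner hash: sum = 214+27+142+172+54+242+100 = 951; mod 256 = 183 → b7.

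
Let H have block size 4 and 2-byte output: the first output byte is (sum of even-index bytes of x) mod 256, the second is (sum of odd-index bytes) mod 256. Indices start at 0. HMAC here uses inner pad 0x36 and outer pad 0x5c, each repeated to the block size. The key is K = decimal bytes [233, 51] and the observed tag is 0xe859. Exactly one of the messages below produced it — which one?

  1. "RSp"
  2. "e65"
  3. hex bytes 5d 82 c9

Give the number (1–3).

Key decimal bytes [233, 51] = e9 33 is 2 bytes ≤ B = 4; zero-pad to 4 bytes: K' = e9 33 00 00.
K' ⊕ ipad = df 05 36 36; K' ⊕ opad = b5 6f 5c 5c.
m1: inner = H(df 05 36 36 52 53 70) = d7 8e; tag = H(b5 6f 5c 5c d7 8e) = e859 ← matches
m2: inner = H(df 05 36 36 65 36 35) = af 71; tag = H(b5 6f 5c 5c af 71) = c03c
m3: inner = H(df 05 36 36 5d 82 c9) = 3b bd; tag = H(b5 6f 5c 5c 3b bd) = 4c88

1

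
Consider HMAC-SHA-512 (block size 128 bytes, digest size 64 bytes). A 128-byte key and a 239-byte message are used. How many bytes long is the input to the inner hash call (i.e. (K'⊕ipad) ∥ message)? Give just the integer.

367

Key is 128 ≤ 128 bytes, zero-padded: |K'| = 128.
Inner input = (K'⊕ipad) ∥ m → 128 + 239 = 367 bytes.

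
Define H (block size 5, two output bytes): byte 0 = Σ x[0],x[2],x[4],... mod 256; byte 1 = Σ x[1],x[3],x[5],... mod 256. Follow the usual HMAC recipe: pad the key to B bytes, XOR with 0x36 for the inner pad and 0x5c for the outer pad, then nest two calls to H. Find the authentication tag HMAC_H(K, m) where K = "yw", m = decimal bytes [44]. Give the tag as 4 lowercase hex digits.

8042

Key "yw" = 79 77 is 2 bytes ≤ B = 5; zero-pad to 5 bytes: K' = 79 77 00 00 00.
K' ⊕ ipad = 4f 41 36 36 36.  K' ⊕ opad = 25 2b 5c 5c 5c.
Inner input = (K'⊕ipad) ∥ m = 4f 41 36 36 36 ∥ 2c.
Inner hash: even-index sum = 187 mod 256 = 187; odd-index sum = 163 mod 256 = 163 → bb a3.
Outer input = (K'⊕opad) ∥ inner = 25 2b 5c 5c 5c ∥ bb a3.
Outer hash (tag): even-index sum = 384 mod 256 = 128; odd-index sum = 322 mod 256 = 66 → 80 42.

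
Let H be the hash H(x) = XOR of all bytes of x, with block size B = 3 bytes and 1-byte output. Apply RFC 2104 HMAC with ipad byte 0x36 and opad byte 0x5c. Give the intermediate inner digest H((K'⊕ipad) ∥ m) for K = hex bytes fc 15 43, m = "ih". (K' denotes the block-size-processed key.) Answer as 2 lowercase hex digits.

Key hex bytes fc 15 43 is exactly B = 3 bytes: K' = fc 15 43.
K' ⊕ ipad = ca 23 75.
Inner input = ca 23 75 ∥ 69 68.
Inner hash: XOR ca⊕23⊕75⊕69⊕68 = 9d.

9d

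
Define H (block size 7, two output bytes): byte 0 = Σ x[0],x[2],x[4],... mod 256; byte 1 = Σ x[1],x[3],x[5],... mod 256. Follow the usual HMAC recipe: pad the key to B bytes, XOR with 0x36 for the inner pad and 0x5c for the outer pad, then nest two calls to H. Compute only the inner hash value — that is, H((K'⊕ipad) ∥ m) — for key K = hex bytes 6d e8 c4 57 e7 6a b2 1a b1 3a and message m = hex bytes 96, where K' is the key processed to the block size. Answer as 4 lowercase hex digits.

efcd

Key hex bytes 6d e8 c4 57 e7 6a b2 1a b1 3a is 10 bytes > B = 7, so hash it first: H(key) = 7b fd, then zero-pad to 7 bytes: K' = 7b fd 00 00 00 00 00.
K' ⊕ ipad = 4d cb 36 36 36 36 36.
Inner input = 4d cb 36 36 36 36 36 ∥ 96.
Inner hash: even-index sum = 239 mod 256 = 239; odd-index sum = 461 mod 256 = 205 → ef cd.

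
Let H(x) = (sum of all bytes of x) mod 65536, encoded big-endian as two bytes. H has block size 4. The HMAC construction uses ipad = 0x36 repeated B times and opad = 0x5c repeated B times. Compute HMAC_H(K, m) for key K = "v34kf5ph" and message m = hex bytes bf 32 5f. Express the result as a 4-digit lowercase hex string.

027c

Key "v34kf5ph" = 76 33 34 6b 66 35 70 68 is 8 bytes > B = 4, so hash it first: H(key) = 02 bb, then zero-pad to 4 bytes: K' = 02 bb 00 00.
K' ⊕ ipad = 34 8d 36 36.  K' ⊕ opad = 5e e7 5c 5c.
Inner input = (K'⊕ipad) ∥ m = 34 8d 36 36 ∥ bf 32 5f.
Inner hash: sum = 52+141+54+54+191+50+95 = 637 → 02 7d.
Outer input = (K'⊕opad) ∥ inner = 5e e7 5c 5c ∥ 02 7d.
Outer hash (tag): sum = 94+231+92+92+2+125 = 636 → 02 7c.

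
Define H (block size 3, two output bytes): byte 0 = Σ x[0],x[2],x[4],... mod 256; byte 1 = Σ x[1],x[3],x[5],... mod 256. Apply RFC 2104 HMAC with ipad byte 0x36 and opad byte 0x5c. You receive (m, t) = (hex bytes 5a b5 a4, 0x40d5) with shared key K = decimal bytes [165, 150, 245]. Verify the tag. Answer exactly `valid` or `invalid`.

valid

Key decimal bytes [165, 150, 245] = a5 96 f5 is exactly B = 3 bytes: K' = a5 96 f5.
K' ⊕ ipad = 93 a0 c3; K' ⊕ opad = f9 ca a9.
Inner hash: even-index sum = 523 mod 256 = 11; odd-index sum = 414 mod 256 = 158 → 0b 9e.
Outer hash (recomputed tag): even-index sum = 576 mod 256 = 64; odd-index sum = 213 mod 256 = 213 → 40 d5.
Recomputed tag = 40d5; claimed = 40d5 → match.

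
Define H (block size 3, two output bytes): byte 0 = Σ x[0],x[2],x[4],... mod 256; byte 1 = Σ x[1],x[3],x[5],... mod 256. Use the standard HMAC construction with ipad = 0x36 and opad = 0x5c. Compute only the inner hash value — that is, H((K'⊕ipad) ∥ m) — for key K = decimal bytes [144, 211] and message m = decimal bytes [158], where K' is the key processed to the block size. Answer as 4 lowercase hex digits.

Key decimal bytes [144, 211] = 90 d3 is 2 bytes ≤ B = 3; zero-pad to 3 bytes: K' = 90 d3 00.
K' ⊕ ipad = a6 e5 36.
Inner input = a6 e5 36 ∥ 9e.
Inner hash: even-index sum = 220 mod 256 = 220; odd-index sum = 387 mod 256 = 131 → dc 83.

dc83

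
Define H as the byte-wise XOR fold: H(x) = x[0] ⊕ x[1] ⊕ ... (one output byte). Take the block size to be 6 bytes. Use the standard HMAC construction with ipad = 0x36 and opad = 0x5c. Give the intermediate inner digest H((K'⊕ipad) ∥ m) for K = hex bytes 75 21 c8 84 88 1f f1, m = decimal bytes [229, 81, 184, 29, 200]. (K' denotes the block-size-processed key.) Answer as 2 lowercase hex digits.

a7

Key hex bytes 75 21 c8 84 88 1f f1 is 7 bytes > B = 6, so hash it first: H(key) = 7e, then zero-pad to 6 bytes: K' = 7e 00 00 00 00 00.
K' ⊕ ipad = 48 36 36 36 36 36.
Inner input = 48 36 36 36 36 36 ∥ e5 51 b8 1d c8.
Inner hash: XOR 48⊕36⊕36⊕36⊕36⊕36⊕e5⊕51⊕b8⊕1d⊕c8 = a7.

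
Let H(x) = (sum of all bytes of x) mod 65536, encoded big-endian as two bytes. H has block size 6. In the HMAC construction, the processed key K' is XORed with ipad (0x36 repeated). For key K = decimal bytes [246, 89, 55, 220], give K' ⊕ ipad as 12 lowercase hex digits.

Key decimal bytes [246, 89, 55, 220] = f6 59 37 dc is 4 bytes ≤ B = 6; zero-pad to 6 bytes: K' = f6 59 37 dc 00 00.
XOR each byte with 0x36: f6⊕36=c0, 59⊕36=6f, 37⊕36=01, dc⊕36=ea, 00⊕36=36, 00⊕36=36.

c06f01ea3636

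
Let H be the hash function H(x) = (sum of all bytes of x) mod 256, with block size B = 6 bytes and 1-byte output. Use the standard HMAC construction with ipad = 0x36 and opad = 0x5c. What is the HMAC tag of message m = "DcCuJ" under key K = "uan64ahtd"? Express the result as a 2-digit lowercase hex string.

0f

Key "uan64ahtd" = 75 61 6e 36 34 61 68 74 64 is 9 bytes > B = 6, so hash it first: H(key) = 4f, then zero-pad to 6 bytes: K' = 4f 00 00 00 00 00.
K' ⊕ ipad = 79 36 36 36 36 36.  K' ⊕ opad = 13 5c 5c 5c 5c 5c.
Inner input = (K'⊕ipad) ∥ m = 79 36 36 36 36 36 ∥ 44 63 43 75 4a.
Inner hash: sum = 121+54+54+54+54+54+68+99+67+117+74 = 816; mod 256 = 48 → 30.
Outer input = (K'⊕opad) ∥ inner = 13 5c 5c 5c 5c 5c ∥ 30.
Outer hash (tag): sum = 19+92+92+92+92+92+48 = 527; mod 256 = 15 → 0f.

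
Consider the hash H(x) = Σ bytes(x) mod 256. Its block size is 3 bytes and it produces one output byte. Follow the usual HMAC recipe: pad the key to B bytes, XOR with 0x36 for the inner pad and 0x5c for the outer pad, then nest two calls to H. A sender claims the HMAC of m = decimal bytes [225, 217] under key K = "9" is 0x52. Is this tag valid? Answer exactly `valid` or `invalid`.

Key "9" = 39 is 1 byte ≤ B = 3; zero-pad to 3 bytes: K' = 39 00 00.
K' ⊕ ipad = 0f 36 36; K' ⊕ opad = 65 5c 5c.
Inner hash: sum = 15+54+54+225+217 = 565; mod 256 = 53 → 35.
Outer hash (recomputed tag): sum = 101+92+92+53 = 338; mod 256 = 82 → 52.
Recomputed tag = 52; claimed = 52 → match.

valid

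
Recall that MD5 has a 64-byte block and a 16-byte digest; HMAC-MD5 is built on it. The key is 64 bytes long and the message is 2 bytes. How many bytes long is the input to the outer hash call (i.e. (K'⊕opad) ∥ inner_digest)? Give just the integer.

80

Key is 64 ≤ 64 bytes, zero-padded: |K'| = 64.
Outer input = (K'⊕opad) ∥ H(inner) → 64 + 16 = 80 bytes.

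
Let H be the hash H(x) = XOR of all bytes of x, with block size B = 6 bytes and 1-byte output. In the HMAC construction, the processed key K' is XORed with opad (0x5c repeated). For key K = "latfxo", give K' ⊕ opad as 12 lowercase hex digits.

Key "latfxo" = 6c 61 74 66 78 6f is exactly B = 6 bytes: K' = 6c 61 74 66 78 6f.
XOR each byte with 0x5c: 6c⊕5c=30, 61⊕5c=3d, 74⊕5c=28, 66⊕5c=3a, 78⊕5c=24, 6f⊕5c=33.

303d283a2433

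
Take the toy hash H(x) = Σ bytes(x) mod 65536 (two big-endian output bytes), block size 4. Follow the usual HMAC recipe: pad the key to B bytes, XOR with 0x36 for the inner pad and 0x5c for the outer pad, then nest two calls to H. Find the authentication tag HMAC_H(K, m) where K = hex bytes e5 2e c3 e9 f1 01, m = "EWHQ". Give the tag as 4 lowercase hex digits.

Key hex bytes e5 2e c3 e9 f1 01 is 6 bytes > B = 4, so hash it first: H(key) = 03 b1, then zero-pad to 4 bytes: K' = 03 b1 00 00.
K' ⊕ ipad = 35 87 36 36.  K' ⊕ opad = 5f ed 5c 5c.
Inner input = (K'⊕ipad) ∥ m = 35 87 36 36 ∥ 45 57 48 51.
Inner hash: sum = 53+135+54+54+69+87+72+81 = 605 → 02 5d.
Outer input = (K'⊕opad) ∥ inner = 5f ed 5c 5c ∥ 02 5d.
Outer hash (tag): sum = 95+237+92+92+2+93 = 611 → 02 63.

0263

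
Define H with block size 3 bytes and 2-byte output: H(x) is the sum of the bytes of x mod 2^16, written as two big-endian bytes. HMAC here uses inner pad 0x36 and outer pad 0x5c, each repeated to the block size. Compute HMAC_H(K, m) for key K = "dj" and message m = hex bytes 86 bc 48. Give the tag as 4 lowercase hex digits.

Key "dj" = 64 6a is 2 bytes ≤ B = 3; zero-pad to 3 bytes: K' = 64 6a 00.
K' ⊕ ipad = 52 5c 36.  K' ⊕ opad = 38 36 5c.
Inner input = (K'⊕ipad) ∥ m = 52 5c 36 ∥ 86 bc 48.
Inner hash: sum = 82+92+54+134+188+72 = 622 → 02 6e.
Outer input = (K'⊕opad) ∥ inner = 38 36 5c ∥ 02 6e.
Outer hash (tag): sum = 56+54+92+2+110 = 314 → 01 3a.

013a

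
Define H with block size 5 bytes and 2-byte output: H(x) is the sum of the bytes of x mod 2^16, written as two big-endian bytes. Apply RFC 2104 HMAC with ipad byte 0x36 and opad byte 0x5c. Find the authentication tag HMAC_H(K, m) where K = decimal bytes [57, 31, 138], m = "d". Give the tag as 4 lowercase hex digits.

02fb

Key decimal bytes [57, 31, 138] = 39 1f 8a is 3 bytes ≤ B = 5; zero-pad to 5 bytes: K' = 39 1f 8a 00 00.
K' ⊕ ipad = 0f 29 bc 36 36.  K' ⊕ opad = 65 43 d6 5c 5c.
Inner input = (K'⊕ipad) ∥ m = 0f 29 bc 36 36 ∥ 64.
Inner hash: sum = 15+41+188+54+54+100 = 452 → 01 c4.
Outer input = (K'⊕opad) ∥ inner = 65 43 d6 5c 5c ∥ 01 c4.
Outer hash (tag): sum = 101+67+214+92+92+1+196 = 763 → 02 fb.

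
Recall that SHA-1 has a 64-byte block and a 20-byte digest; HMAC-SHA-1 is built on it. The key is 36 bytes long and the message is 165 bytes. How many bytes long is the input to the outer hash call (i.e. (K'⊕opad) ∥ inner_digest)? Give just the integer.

84

Key is 36 ≤ 64 bytes, zero-padded: |K'| = 64.
Outer input = (K'⊕opad) ∥ H(inner) → 64 + 20 = 84 bytes.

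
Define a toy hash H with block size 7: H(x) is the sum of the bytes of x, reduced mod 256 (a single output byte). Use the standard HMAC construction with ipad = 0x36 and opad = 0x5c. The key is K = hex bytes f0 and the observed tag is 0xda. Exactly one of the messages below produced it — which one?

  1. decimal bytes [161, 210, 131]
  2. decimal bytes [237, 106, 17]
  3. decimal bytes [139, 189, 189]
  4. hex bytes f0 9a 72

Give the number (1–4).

4

Key hex bytes f0 is 1 byte ≤ B = 7; zero-pad to 7 bytes: K' = f0 00 00 00 00 00 00.
K' ⊕ ipad = c6 36 36 36 36 36 36; K' ⊕ opad = ac 5c 5c 5c 5c 5c 5c.
m1: inner = H(c6 36 36 36 36 36 36 a1 d2 83) = 00; tag = H(ac 5c 5c 5c 5c 5c 5c 00) = d4
m2: inner = H(c6 36 36 36 36 36 36 ed 6a 11) = 72; tag = H(ac 5c 5c 5c 5c 5c 5c 72) = 46
m3: inner = H(c6 36 36 36 36 36 36 8b bd bd) = 0f; tag = H(ac 5c 5c 5c 5c 5c 5c 0f) = e3
m4: inner = H(c6 36 36 36 36 36 36 f0 9a 72) = 06; tag = H(ac 5c 5c 5c 5c 5c 5c 06) = da ← matches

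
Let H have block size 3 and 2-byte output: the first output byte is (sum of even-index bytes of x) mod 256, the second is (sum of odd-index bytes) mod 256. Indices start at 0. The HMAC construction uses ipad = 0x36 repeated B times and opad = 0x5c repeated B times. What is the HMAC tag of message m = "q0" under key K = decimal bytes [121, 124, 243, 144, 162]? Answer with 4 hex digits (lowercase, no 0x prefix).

Key decimal bytes [121, 124, 243, 144, 162] = 79 7c f3 90 a2 is 5 bytes > B = 3, so hash it first: H(key) = 0e 0c, then zero-pad to 3 bytes: K' = 0e 0c 00.
K' ⊕ ipad = 38 3a 36.  K' ⊕ opad = 52 50 5c.
Inner input = (K'⊕ipad) ∥ m = 38 3a 36 ∥ 71 30.
Inner hash: even-index sum = 158 mod 256 = 158; odd-index sum = 171 mod 256 = 171 → 9e ab.
Outer input = (K'⊕opad) ∥ inner = 52 50 5c ∥ 9e ab.
Outer hash (tag): even-index sum = 345 mod 256 = 89; odd-index sum = 238 mod 256 = 238 → 59 ee.

59ee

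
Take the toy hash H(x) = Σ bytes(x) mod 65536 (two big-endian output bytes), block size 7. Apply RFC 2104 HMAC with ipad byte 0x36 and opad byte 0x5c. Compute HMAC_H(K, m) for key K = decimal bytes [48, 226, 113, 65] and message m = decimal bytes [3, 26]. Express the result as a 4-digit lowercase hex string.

02e1

Key decimal bytes [48, 226, 113, 65] = 30 e2 71 41 is 4 bytes ≤ B = 7; zero-pad to 7 bytes: K' = 30 e2 71 41 00 00 00.
K' ⊕ ipad = 06 d4 47 77 36 36 36.  K' ⊕ opad = 6c be 2d 1d 5c 5c 5c.
Inner input = (K'⊕ipad) ∥ m = 06 d4 47 77 36 36 36 ∥ 03 1a.
Inner hash: sum = 6+212+71+119+54+54+54+3+26 = 599 → 02 57.
Outer input = (K'⊕opad) ∥ inner = 6c be 2d 1d 5c 5c 5c ∥ 02 57.
Outer hash (tag): sum = 108+190+45+29+92+92+92+2+87 = 737 → 02 e1.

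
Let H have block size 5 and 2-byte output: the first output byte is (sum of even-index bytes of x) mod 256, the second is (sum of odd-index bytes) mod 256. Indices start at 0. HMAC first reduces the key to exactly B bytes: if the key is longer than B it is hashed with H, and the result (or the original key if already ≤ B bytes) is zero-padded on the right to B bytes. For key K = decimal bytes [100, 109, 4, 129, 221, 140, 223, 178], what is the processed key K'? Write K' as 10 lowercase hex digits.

242c000000

|K| = 8 > B = 5, so first hash the key.
H(K): even-index sum = 548 mod 256 = 36; odd-index sum = 556 mod 256 = 44 → 24 2c.
Zero-pad H(K) = 24 2c to 5 bytes: K' = 24 2c 00 00 00.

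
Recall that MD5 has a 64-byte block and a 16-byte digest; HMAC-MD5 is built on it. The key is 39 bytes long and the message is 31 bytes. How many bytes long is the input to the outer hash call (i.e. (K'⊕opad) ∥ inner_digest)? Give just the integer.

80

Key is 39 ≤ 64 bytes, zero-padded: |K'| = 64.
Outer input = (K'⊕opad) ∥ H(inner) → 64 + 16 = 80 bytes.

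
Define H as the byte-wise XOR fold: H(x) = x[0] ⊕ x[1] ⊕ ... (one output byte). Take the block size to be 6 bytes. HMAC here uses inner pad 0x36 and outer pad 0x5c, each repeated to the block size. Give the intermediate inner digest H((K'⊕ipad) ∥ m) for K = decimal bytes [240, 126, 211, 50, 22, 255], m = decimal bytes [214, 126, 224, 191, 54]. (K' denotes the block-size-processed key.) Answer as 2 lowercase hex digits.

47

Key decimal bytes [240, 126, 211, 50, 22, 255] = f0 7e d3 32 16 ff is exactly B = 6 bytes: K' = f0 7e d3 32 16 ff.
K' ⊕ ipad = c6 48 e5 04 20 c9.
Inner input = c6 48 e5 04 20 c9 ∥ d6 7e e0 bf 36.
Inner hash: XOR c6⊕48⊕e5⊕04⊕20⊕c9⊕d6⊕7e⊕e0⊕bf⊕36 = 47.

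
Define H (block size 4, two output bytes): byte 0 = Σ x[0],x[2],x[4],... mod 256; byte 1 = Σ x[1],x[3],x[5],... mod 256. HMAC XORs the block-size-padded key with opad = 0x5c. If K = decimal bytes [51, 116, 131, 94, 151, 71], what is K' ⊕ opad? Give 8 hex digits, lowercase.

Key decimal bytes [51, 116, 131, 94, 151, 71] = 33 74 83 5e 97 47 is 6 bytes > B = 4, so hash it first: H(key) = 4d 19, then zero-pad to 4 bytes: K' = 4d 19 00 00.
XOR each byte with 0x5c: 4d⊕5c=11, 19⊕5c=45, 00⊕5c=5c, 00⊕5c=5c.

11455c5c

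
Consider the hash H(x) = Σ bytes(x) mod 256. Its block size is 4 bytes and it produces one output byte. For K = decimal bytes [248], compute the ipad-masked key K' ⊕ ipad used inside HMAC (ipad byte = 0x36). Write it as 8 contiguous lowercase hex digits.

Key decimal bytes [248] = f8 is 1 byte ≤ B = 4; zero-pad to 4 bytes: K' = f8 00 00 00.
XOR each byte with 0x36: f8⊕36=ce, 00⊕36=36, 00⊕36=36, 00⊕36=36.

ce363636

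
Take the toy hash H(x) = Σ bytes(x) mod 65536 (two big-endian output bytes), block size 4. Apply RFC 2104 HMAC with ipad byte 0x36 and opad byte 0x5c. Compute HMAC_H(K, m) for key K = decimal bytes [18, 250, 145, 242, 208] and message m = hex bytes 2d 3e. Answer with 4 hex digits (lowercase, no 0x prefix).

0190

Key decimal bytes [18, 250, 145, 242, 208] = 12 fa 91 f2 d0 is 5 bytes > B = 4, so hash it first: H(key) = 03 5f, then zero-pad to 4 bytes: K' = 03 5f 00 00.
K' ⊕ ipad = 35 69 36 36.  K' ⊕ opad = 5f 03 5c 5c.
Inner input = (K'⊕ipad) ∥ m = 35 69 36 36 ∥ 2d 3e.
Inner hash: sum = 53+105+54+54+45+62 = 373 → 01 75.
Outer input = (K'⊕opad) ∥ inner = 5f 03 5c 5c ∥ 01 75.
Outer hash (tag): sum = 95+3+92+92+1+117 = 400 → 01 90.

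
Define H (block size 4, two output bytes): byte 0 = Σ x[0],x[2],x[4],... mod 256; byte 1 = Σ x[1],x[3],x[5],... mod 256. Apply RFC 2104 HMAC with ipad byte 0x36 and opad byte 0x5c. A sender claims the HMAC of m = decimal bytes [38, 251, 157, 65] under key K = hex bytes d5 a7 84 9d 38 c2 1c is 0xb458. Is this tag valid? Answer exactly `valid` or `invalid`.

Key hex bytes d5 a7 84 9d 38 c2 1c is 7 bytes > B = 4, so hash it first: H(key) = ad 06, then zero-pad to 4 bytes: K' = ad 06 00 00.
K' ⊕ ipad = 9b 30 36 36; K' ⊕ opad = f1 5a 5c 5c.
Inner hash: even-index sum = 404 mod 256 = 148; odd-index sum = 418 mod 256 = 162 → 94 a2.
Outer hash (recomputed tag): even-index sum = 481 mod 256 = 225; odd-index sum = 344 mod 256 = 88 → e1 58.
Recomputed tag = e158; claimed = b458 → mismatch.

invalid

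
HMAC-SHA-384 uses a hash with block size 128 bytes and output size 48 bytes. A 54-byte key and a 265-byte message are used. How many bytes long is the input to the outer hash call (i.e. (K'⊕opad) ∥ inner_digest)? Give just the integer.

Key is 54 ≤ 128 bytes, zero-padded: |K'| = 128.
Outer input = (K'⊕opad) ∥ H(inner) → 128 + 48 = 176 bytes.

176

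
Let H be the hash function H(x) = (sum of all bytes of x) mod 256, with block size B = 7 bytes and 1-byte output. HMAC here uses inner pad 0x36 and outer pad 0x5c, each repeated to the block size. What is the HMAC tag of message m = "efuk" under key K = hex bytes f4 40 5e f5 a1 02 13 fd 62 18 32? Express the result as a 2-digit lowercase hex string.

a1

Key hex bytes f4 40 5e f5 a1 02 13 fd 62 18 32 is 11 bytes > B = 7, so hash it first: H(key) = e6, then zero-pad to 7 bytes: K' = e6 00 00 00 00 00 00.
K' ⊕ ipad = d0 36 36 36 36 36 36.  K' ⊕ opad = ba 5c 5c 5c 5c 5c 5c.
Inner input = (K'⊕ipad) ∥ m = d0 36 36 36 36 36 36 ∥ 65 66 75 6b.
Inner hash: sum = 208+54+54+54+54+54+54+101+102+117+107 = 959; mod 256 = 191 → bf.
Outer input = (K'⊕opad) ∥ inner = ba 5c 5c 5c 5c 5c 5c ∥ bf.
Outer hash (tag): sum = 186+92+92+92+92+92+92+191 = 929; mod 256 = 161 → a1.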